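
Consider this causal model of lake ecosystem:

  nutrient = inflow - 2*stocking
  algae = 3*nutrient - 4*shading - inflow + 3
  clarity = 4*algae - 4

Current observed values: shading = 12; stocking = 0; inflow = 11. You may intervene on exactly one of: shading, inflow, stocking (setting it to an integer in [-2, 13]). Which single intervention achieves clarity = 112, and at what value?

Intervening on shading: with other inputs at their observed values, clarity = -16*shading + 96. Solving for 112 gives shading = -1, within [-2, 13].
Intervening on inflow: clarity = 8*inflow - 184. Reaching 112 requires inflow = 37, outside [-2, 13].
Intervening on stocking: clarity = -24*stocking - 96. Reaching 112 requires stocking = -26/3, not an integer.

set shading = -1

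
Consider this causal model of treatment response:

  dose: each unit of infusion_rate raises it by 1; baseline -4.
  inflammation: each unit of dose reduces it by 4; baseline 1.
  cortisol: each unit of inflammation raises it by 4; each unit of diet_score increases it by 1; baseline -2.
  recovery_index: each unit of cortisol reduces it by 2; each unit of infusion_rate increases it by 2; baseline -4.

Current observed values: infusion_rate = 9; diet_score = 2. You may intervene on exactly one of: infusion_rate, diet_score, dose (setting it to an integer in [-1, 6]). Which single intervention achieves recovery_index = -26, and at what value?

set dose = -1

Intervening on infusion_rate: recovery_index = 34*infusion_rate - 140. Reaching -26 requires infusion_rate = 57/17, not an integer.
Intervening on diet_score: recovery_index = -2*diet_score + 170. Reaching -26 requires diet_score = 98, outside [-1, 6].
Intervening on dose: with other inputs at their observed values, recovery_index = 32*dose + 6. Solving for -26 gives dose = -1, within [-1, 6].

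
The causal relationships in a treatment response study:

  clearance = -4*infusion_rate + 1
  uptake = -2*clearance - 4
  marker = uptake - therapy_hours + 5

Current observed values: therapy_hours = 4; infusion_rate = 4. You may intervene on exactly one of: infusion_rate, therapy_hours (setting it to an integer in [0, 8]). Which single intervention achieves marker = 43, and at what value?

Intervening on infusion_rate: with other inputs at their observed values, marker = 8*infusion_rate - 5. Solving for 43 gives infusion_rate = 6, within [0, 8].
Intervening on therapy_hours: marker = -therapy_hours + 31. Reaching 43 requires therapy_hours = -12, outside [0, 8].

set infusion_rate = 6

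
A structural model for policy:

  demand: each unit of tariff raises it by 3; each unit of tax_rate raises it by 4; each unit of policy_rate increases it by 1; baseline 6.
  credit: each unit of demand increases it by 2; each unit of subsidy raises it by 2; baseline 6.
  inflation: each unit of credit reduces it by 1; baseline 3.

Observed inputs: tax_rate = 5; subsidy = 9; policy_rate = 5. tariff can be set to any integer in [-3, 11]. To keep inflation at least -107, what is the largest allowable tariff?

tariff = 4

Substituting into the demand equation gives demand = 3*tariff + 31.
Substituting into the credit equation gives credit = 6*tariff + 86.
Substituting into the inflation equation gives inflation = -6*tariff - 83.
Require -6*tariff - 83 ≥ -107, so tariff ≤ 4.
The largest integer in [-3, 11] satisfying this is 4.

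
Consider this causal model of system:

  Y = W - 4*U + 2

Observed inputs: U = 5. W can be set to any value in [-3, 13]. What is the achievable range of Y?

-21 to -5

Substituting into the Y equation gives Y = W - 18.
Linear in W, so extremes are at the endpoints: W = -3 gives Y = -21; W = 13 gives Y = -5.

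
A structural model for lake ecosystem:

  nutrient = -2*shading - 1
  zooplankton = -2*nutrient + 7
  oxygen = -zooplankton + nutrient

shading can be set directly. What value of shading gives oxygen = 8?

shading = -3

Substituting into the zooplankton equation gives zooplankton = 4*shading + 9.
So oxygen = -6*shading - 10.
Solve -6*shading - 10 = 8: shading = (8 + 10) / -6 = -3.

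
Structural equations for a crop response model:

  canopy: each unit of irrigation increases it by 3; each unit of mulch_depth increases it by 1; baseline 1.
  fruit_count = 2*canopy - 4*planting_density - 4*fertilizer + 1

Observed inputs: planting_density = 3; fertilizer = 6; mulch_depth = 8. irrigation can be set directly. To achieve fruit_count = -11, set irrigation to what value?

irrigation = 1

Substituting into the canopy equation gives canopy = 3*irrigation + 9.
Substituting into the fruit_count equation gives fruit_count = 6*irrigation - 17.
Solve 6*irrigation - 17 = -11: irrigation = (-11 + 17) / 6 = 1.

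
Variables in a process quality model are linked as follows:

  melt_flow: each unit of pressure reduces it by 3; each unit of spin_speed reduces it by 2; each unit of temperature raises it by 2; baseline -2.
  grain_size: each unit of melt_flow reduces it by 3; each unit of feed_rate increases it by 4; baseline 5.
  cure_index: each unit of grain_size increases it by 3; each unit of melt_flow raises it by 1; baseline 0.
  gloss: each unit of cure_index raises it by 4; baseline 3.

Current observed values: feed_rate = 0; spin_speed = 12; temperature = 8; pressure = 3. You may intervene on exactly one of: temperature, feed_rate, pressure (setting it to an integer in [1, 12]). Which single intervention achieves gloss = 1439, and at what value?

Intervening on temperature: gloss = -64*temperature + 1183. Reaching 1439 requires temperature = -4, outside [1, 12].
Intervening on feed_rate: gloss = 48*feed_rate + 671. Reaching 1439 requires feed_rate = 16, outside [1, 12].
Intervening on pressure: with other inputs at their observed values, gloss = 96*pressure + 383. Solving for 1439 gives pressure = 11, within [1, 12].

set pressure = 11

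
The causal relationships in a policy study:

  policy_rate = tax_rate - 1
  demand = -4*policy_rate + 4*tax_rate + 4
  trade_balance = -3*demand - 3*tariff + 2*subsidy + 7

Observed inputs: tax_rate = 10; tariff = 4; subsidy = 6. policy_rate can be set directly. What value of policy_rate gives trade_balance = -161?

policy_rate = -3

Intervening on policy_rate fixes its value directly, overriding its dependence on tax_rate.
Substituting into the demand equation gives demand = -4*policy_rate + 44.
trade_balance becomes 12*policy_rate - 125.
Solve 12*policy_rate - 125 = -161: policy_rate = (-161 + 125) / 12 = -3.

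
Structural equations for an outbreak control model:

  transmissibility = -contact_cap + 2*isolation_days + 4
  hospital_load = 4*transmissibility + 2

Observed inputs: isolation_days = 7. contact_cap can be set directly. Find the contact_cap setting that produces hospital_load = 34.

contact_cap = 10

Substituting into the transmissibility equation gives transmissibility = -contact_cap + 18.
So hospital_load = -4*contact_cap + 74.
Solve -4*contact_cap + 74 = 34: contact_cap = (34 - 74) / -4 = 10.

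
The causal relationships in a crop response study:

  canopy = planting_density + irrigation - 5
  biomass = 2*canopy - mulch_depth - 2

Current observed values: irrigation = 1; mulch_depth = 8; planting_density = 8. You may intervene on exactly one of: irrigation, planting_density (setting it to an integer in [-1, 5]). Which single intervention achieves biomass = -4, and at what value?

Intervening on irrigation: with other inputs at their observed values, biomass = 2*irrigation - 4. Solving for -4 gives irrigation = 0, within [-1, 5].
Intervening on planting_density: biomass = 2*planting_density - 18. Reaching -4 requires planting_density = 7, outside [-1, 5].

set irrigation = 0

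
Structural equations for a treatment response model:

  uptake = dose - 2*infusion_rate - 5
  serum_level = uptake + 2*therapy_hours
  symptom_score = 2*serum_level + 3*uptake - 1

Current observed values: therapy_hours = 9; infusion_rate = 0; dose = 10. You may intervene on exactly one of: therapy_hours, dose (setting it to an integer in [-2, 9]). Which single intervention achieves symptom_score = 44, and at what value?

Intervening on therapy_hours: with other inputs at their observed values, symptom_score = 4*therapy_hours + 24. Solving for 44 gives therapy_hours = 5, within [-2, 9].
Intervening on dose: symptom_score = 5*dose + 10. Reaching 44 requires dose = 34/5, not an integer.

set therapy_hours = 5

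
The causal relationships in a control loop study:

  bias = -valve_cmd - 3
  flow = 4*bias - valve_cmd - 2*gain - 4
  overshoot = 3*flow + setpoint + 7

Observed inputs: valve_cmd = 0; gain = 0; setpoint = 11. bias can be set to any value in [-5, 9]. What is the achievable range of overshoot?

-54 to 114

Intervening on bias fixes its value directly, overriding its dependence on valve_cmd.
Substituting into the flow equation gives flow = 4*bias - 4.
Substituting into the overshoot equation gives overshoot = 12*bias + 6.
Linear in bias, so extremes are at the endpoints: bias = -5 gives overshoot = -54; bias = 9 gives overshoot = 114.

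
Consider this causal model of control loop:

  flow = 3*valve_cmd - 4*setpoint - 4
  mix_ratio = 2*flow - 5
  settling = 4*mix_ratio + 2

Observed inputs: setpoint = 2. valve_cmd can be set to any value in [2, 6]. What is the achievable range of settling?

-66 to 30

Substituting into the flow equation gives flow = 3*valve_cmd - 12.
Substituting into the mix_ratio equation gives mix_ratio = 6*valve_cmd - 29.
This gives settling = 24*valve_cmd - 114.
Linear in valve_cmd, so extremes are at the endpoints: valve_cmd = 2 gives settling = -66; valve_cmd = 6 gives settling = 30.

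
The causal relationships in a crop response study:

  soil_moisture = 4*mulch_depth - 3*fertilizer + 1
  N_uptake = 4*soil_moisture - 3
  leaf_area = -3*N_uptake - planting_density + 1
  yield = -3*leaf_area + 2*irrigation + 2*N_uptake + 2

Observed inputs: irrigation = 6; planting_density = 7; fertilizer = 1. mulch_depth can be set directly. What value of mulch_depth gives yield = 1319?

Substituting into the soil_moisture equation gives soil_moisture = 4*mulch_depth - 2.
This gives N_uptake = 16*mulch_depth - 11.
Substituting into the leaf_area equation gives leaf_area = -48*mulch_depth + 27.
Substituting into the yield equation gives yield = 176*mulch_depth - 89.
Solve 176*mulch_depth - 89 = 1319: mulch_depth = (1319 + 89) / 176 = 8.

mulch_depth = 8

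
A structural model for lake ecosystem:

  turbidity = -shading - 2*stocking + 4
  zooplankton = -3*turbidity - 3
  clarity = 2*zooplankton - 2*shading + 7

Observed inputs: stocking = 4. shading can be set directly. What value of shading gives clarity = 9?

shading = -4

Substituting into the turbidity equation gives turbidity = -shading - 4.
zooplankton becomes 3*shading + 9.
clarity becomes 4*shading + 25.
Solve 4*shading + 25 = 9: shading = (9 - 25) / 4 = -4.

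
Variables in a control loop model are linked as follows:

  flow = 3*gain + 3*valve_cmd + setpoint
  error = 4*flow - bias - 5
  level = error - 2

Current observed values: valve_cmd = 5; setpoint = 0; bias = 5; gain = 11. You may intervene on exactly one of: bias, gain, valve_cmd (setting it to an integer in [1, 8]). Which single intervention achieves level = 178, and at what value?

Intervening on bias: with other inputs at their observed values, level = -bias + 185. Solving for 178 gives bias = 7, within [1, 8].
Intervening on gain: level = 12*gain + 48. Reaching 178 requires gain = 65/6, not an integer.
Intervening on valve_cmd: level = 12*valve_cmd + 120. Reaching 178 requires valve_cmd = 29/6, not an integer.

set bias = 7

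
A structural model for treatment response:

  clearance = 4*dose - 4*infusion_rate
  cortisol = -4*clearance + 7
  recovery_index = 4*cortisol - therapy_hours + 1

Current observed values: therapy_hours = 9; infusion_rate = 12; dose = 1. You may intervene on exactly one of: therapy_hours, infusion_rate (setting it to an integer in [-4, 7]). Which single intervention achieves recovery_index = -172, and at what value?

Intervening on therapy_hours: recovery_index = -therapy_hours + 733. Reaching -172 requires therapy_hours = 905, outside [-4, 7].
Intervening on infusion_rate: with other inputs at their observed values, recovery_index = 64*infusion_rate - 44. Solving for -172 gives infusion_rate = -2, within [-4, 7].

set infusion_rate = -2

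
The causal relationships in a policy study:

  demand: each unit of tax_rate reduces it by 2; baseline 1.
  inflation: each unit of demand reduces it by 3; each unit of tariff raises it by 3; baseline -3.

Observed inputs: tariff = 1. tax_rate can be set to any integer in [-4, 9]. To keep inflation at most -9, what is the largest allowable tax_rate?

Substituting into the inflation equation gives inflation = 6*tax_rate - 3.
Require 6*tax_rate - 3 ≤ -9, so tax_rate ≤ -1.
The largest integer in [-4, 9] satisfying this is -1.

tax_rate = -1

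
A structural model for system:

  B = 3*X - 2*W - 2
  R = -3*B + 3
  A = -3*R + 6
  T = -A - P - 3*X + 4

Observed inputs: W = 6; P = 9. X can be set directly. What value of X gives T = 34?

Substituting into the B equation gives B = 3*X - 14.
Substituting into the R equation gives R = -9*X + 45.
Substituting into the A equation gives A = 27*X - 129.
T becomes -30*X + 124.
Solve -30*X + 124 = 34: X = (34 - 124) / -30 = 3.

X = 3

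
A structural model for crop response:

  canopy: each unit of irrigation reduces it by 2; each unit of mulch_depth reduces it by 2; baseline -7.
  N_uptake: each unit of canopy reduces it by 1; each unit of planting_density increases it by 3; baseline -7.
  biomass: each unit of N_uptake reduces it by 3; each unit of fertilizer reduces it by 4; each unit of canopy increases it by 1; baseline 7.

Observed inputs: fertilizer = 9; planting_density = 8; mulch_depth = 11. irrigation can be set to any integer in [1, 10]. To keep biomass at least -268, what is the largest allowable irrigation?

Substituting into the canopy equation gives canopy = -2*irrigation - 29.
This gives N_uptake = 2*irrigation + 46.
This gives biomass = -8*irrigation - 196.
Require -8*irrigation - 196 ≥ -268, so irrigation ≤ 9.
The largest integer in [1, 10] satisfying this is 9.

irrigation = 9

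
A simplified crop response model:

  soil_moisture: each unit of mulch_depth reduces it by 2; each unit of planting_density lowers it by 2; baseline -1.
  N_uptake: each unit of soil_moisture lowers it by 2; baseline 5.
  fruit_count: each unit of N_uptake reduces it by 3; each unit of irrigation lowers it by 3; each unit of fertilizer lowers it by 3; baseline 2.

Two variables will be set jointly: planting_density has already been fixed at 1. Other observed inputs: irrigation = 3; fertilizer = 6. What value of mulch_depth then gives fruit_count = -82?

With planting_density held at 1:
Substituting into the soil_moisture equation gives soil_moisture = -2*mulch_depth - 3.
Substituting into the N_uptake equation gives N_uptake = 4*mulch_depth + 11.
Substituting into the fruit_count equation gives fruit_count = -12*mulch_depth - 58.
Solve -12*mulch_depth - 58 = -82: mulch_depth = (-82 + 58) / -12 = 2.

mulch_depth = 2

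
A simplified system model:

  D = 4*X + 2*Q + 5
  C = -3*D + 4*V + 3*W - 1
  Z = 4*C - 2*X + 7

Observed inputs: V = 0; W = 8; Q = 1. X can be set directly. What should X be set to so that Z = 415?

X = -8

Substituting into the D equation gives D = 4*X + 7.
Substituting into the C equation gives C = -12*X + 2.
Substituting into the Z equation gives Z = -50*X + 15.
Solve -50*X + 15 = 415: X = (415 - 15) / -50 = -8.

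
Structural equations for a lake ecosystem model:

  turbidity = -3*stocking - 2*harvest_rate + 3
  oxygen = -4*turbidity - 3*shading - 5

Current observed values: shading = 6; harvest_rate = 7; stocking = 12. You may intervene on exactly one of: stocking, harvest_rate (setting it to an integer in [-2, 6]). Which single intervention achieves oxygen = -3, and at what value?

Intervening on stocking: with other inputs at their observed values, oxygen = 12*stocking + 21. Solving for -3 gives stocking = -2, within [-2, 6].
Intervening on harvest_rate: oxygen = 8*harvest_rate + 109. Reaching -3 requires harvest_rate = -14, outside [-2, 6].

set stocking = -2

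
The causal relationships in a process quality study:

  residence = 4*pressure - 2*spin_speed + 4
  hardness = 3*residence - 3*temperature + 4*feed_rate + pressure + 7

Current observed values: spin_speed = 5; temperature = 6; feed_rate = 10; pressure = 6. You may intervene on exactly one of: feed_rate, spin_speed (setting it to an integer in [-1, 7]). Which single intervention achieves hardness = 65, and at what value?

Intervening on feed_rate: with other inputs at their observed values, hardness = 4*feed_rate + 49. Solving for 65 gives feed_rate = 4, within [-1, 7].
Intervening on spin_speed: hardness = -6*spin_speed + 119. Reaching 65 requires spin_speed = 9, outside [-1, 7].

set feed_rate = 4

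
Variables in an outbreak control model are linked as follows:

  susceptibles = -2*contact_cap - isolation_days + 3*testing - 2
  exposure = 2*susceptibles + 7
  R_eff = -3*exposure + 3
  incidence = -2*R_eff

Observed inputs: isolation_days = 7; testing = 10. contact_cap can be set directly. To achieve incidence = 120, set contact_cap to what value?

contact_cap = 7

Substituting into the susceptibles equation gives susceptibles = -2*contact_cap + 21.
Substituting into the exposure equation gives exposure = -4*contact_cap + 49.
This gives R_eff = 12*contact_cap - 144.
So incidence = -24*contact_cap + 288.
Solve -24*contact_cap + 288 = 120: contact_cap = (120 - 288) / -24 = 7.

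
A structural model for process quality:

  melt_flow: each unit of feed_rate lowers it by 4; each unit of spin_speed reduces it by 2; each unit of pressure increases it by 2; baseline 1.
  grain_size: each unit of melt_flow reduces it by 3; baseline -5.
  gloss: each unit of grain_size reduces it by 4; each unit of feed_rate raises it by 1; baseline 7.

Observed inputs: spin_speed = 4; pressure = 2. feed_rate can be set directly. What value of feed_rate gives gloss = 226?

feed_rate = -5

Substituting into the melt_flow equation gives melt_flow = -4*feed_rate - 3.
This gives grain_size = 12*feed_rate + 4.
So gloss = -47*feed_rate - 9.
Solve -47*feed_rate - 9 = 226: feed_rate = (226 + 9) / -47 = -5.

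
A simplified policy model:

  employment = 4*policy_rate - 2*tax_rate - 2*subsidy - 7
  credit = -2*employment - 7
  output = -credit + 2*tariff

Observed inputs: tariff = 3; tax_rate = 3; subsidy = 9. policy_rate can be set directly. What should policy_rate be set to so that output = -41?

policy_rate = 1

Substituting into the employment equation gives employment = 4*policy_rate - 31.
Substituting into the credit equation gives credit = -8*policy_rate + 55.
Substituting into the output equation gives output = 8*policy_rate - 49.
Solve 8*policy_rate - 49 = -41: policy_rate = (-41 + 49) / 8 = 1.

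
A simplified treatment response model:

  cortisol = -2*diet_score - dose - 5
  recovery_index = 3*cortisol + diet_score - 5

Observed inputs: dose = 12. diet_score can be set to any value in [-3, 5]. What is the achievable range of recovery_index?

-81 to -41

Substituting into the cortisol equation gives cortisol = -2*diet_score - 17.
So recovery_index = -5*diet_score - 56.
Linear in diet_score, so extremes are at the endpoints: diet_score = -3 gives recovery_index = -41; diet_score = 5 gives recovery_index = -81.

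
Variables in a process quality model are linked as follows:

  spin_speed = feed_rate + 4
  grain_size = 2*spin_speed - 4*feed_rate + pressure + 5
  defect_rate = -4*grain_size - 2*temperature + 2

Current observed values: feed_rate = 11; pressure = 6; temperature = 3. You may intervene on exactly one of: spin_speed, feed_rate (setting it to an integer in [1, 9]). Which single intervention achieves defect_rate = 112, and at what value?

Intervening on spin_speed: with other inputs at their observed values, defect_rate = -8*spin_speed + 128. Solving for 112 gives spin_speed = 2, within [1, 9].
Intervening on feed_rate: defect_rate = 8*feed_rate - 80. Reaching 112 requires feed_rate = 24, outside [1, 9].

set spin_speed = 2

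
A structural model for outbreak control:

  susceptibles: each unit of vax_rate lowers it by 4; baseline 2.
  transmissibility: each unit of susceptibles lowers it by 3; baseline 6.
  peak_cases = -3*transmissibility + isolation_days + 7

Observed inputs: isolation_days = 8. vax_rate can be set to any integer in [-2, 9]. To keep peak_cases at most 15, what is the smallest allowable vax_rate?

Substituting into the transmissibility equation gives transmissibility = 12*vax_rate.
Substituting into the peak_cases equation gives peak_cases = -36*vax_rate + 15.
Require -36*vax_rate + 15 ≤ 15, so vax_rate ≥ 0.
The smallest integer in [-2, 9] satisfying this is 0.

vax_rate = 0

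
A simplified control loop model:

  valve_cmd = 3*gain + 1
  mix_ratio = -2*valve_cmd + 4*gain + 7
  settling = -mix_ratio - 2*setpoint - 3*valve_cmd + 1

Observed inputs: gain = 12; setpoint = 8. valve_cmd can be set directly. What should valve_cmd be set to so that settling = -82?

valve_cmd = 12

Intervening on valve_cmd fixes its value directly, overriding its dependence on gain.
Substituting into the mix_ratio equation gives mix_ratio = -2*valve_cmd + 55.
So settling = -valve_cmd - 70.
Solve -valve_cmd - 70 = -82: valve_cmd = (-82 + 70) / -1 = 12.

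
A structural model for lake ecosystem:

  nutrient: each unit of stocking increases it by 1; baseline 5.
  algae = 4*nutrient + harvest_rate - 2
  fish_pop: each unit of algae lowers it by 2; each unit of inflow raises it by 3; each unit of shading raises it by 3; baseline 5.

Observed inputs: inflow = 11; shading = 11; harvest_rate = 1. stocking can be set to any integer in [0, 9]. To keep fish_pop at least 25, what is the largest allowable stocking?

Substituting into the algae equation gives algae = 4*stocking + 19.
Substituting into the fish_pop equation gives fish_pop = -8*stocking + 33.
Require -8*stocking + 33 ≥ 25, so stocking ≤ 1.
The largest integer in [0, 9] satisfying this is 1.

stocking = 1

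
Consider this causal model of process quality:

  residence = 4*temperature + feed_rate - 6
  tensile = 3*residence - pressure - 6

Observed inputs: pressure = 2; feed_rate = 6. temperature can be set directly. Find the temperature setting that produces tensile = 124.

Substituting into the residence equation gives residence = 4*temperature.
Substituting into the tensile equation gives tensile = 12*temperature - 8.
Solve 12*temperature - 8 = 124: temperature = (124 + 8) / 12 = 11.

temperature = 11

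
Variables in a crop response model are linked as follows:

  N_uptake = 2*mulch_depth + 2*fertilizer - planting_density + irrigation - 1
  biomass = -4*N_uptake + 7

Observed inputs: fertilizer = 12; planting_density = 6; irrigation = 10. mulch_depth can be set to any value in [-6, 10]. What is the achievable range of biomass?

-181 to -53

Substituting into the N_uptake equation gives N_uptake = 2*mulch_depth + 27.
Substituting into the biomass equation gives biomass = -8*mulch_depth - 101.
Linear in mulch_depth, so extremes are at the endpoints: mulch_depth = -6 gives biomass = -53; mulch_depth = 10 gives biomass = -181.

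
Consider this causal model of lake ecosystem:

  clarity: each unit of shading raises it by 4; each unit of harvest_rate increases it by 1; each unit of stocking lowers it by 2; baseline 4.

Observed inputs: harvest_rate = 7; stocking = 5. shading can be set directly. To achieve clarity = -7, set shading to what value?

shading = -2

Substituting into the clarity equation gives clarity = 4*shading + 1.
Solve 4*shading + 1 = -7: shading = (-7 - 1) / 4 = -2.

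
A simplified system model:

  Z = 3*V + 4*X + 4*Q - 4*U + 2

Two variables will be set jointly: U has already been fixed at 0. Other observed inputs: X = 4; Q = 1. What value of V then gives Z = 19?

With U held at 0:
Substituting into the Z equation gives Z = 3*V + 22.
Solve 3*V + 22 = 19: V = (19 - 22) / 3 = -1.

V = -1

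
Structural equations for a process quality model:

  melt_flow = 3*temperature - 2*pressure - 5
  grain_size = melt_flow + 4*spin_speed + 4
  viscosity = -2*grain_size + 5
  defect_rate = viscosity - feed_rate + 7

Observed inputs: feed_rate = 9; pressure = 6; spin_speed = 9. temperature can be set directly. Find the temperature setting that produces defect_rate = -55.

temperature = 2

Substituting into the melt_flow equation gives melt_flow = 3*temperature - 17.
grain_size becomes 3*temperature + 23.
So viscosity = -6*temperature - 41.
This gives defect_rate = -6*temperature - 43.
Solve -6*temperature - 43 = -55: temperature = (-55 + 43) / -6 = 2.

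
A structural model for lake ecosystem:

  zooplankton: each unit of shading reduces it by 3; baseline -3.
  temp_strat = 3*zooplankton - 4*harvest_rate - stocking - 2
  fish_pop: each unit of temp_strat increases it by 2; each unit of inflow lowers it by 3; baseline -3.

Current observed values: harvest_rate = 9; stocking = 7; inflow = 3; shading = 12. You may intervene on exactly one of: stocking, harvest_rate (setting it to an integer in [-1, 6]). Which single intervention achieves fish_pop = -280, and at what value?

set harvest_rate = 2

Intervening on stocking: fish_pop = -2*stocking - 322. Reaching -280 requires stocking = -21, outside [-1, 6].
Intervening on harvest_rate: with other inputs at their observed values, fish_pop = -8*harvest_rate - 264. Solving for -280 gives harvest_rate = 2, within [-1, 6].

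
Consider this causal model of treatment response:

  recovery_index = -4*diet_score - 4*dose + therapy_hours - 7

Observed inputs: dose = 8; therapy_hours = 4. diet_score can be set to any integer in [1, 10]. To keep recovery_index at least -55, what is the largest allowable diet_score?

diet_score = 5

Substituting into the recovery_index equation gives recovery_index = -4*diet_score - 35.
Require -4*diet_score - 35 ≥ -55, so diet_score ≤ 5.
The largest integer in [1, 10] satisfying this is 5.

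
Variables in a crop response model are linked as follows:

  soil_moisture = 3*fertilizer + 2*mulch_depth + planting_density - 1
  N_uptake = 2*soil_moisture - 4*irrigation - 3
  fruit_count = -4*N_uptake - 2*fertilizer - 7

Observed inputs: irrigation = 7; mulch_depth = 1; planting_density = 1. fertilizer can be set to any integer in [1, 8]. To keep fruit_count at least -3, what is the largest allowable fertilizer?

Substituting into the soil_moisture equation gives soil_moisture = 3*fertilizer + 2.
Substituting into the N_uptake equation gives N_uptake = 6*fertilizer - 27.
Substituting into the fruit_count equation gives fruit_count = -26*fertilizer + 101.
Require -26*fertilizer + 101 ≥ -3, so fertilizer ≤ 4.
The largest integer in [1, 8] satisfying this is 4.

fertilizer = 4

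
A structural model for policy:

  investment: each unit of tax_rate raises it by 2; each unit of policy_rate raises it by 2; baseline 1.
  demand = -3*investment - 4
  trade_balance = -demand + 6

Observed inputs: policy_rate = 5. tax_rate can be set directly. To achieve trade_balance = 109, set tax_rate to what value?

tax_rate = 11

Substituting into the investment equation gives investment = 2*tax_rate + 11.
This gives demand = -6*tax_rate - 37.
So trade_balance = 6*tax_rate + 43.
Solve 6*tax_rate + 43 = 109: tax_rate = (109 - 43) / 6 = 11.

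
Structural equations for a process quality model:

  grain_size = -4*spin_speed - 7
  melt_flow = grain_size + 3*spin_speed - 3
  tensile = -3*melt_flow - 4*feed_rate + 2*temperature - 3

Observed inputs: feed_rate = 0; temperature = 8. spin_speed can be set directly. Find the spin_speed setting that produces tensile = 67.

spin_speed = 8

Substituting into the melt_flow equation gives melt_flow = -spin_speed - 10.
So tensile = 3*spin_speed + 43.
Solve 3*spin_speed + 43 = 67: spin_speed = (67 - 43) / 3 = 8.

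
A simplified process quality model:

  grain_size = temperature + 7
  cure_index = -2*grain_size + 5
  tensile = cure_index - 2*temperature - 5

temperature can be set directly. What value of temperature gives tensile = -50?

temperature = 9

Substituting into the cure_index equation gives cure_index = -2*temperature - 9.
Substituting into the tensile equation gives tensile = -4*temperature - 14.
Solve -4*temperature - 14 = -50: temperature = (-50 + 14) / -4 = 9.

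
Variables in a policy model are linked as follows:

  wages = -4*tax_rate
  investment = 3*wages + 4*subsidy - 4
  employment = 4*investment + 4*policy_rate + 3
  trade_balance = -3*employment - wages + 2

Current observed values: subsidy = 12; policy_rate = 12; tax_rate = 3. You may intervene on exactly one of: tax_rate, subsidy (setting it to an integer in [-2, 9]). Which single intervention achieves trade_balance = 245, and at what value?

Intervening on tax_rate: trade_balance = 148*tax_rate - 679. Reaching 245 requires tax_rate = 231/37, not an integer.
Intervening on subsidy: with other inputs at their observed values, trade_balance = -48*subsidy + 341. Solving for 245 gives subsidy = 2, within [-2, 9].

set subsidy = 2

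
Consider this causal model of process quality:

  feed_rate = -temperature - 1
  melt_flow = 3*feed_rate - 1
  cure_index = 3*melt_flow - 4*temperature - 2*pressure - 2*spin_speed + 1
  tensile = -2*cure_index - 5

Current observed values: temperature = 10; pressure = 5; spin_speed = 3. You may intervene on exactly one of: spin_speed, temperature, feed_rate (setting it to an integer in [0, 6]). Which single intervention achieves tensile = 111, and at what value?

Intervening on spin_speed: tensile = 4*spin_speed + 297. Reaching 111 requires spin_speed = -93/2, not an integer.
Intervening on temperature: tensile = 26*temperature + 49. Reaching 111 requires temperature = 31/13, not an integer.
Intervening on feed_rate: with other inputs at their observed values, tensile = -18*feed_rate + 111. Solving for 111 gives feed_rate = 0, within [0, 6].

set feed_rate = 0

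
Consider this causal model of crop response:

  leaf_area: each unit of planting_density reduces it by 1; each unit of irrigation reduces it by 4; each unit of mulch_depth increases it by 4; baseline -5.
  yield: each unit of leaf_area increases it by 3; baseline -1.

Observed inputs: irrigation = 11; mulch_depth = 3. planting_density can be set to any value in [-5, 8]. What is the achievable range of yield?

Substituting into the leaf_area equation gives leaf_area = -planting_density - 37.
Substituting into the yield equation gives yield = -3*planting_density - 112.
Linear in planting_density, so extremes are at the endpoints: planting_density = -5 gives yield = -97; planting_density = 8 gives yield = -136.

-136 to -97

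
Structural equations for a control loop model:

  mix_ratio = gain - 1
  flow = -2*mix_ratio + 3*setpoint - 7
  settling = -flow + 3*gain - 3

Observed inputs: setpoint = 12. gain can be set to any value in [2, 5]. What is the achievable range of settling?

Substituting into the flow equation gives flow = -2*gain + 31.
Substituting into the settling equation gives settling = 5*gain - 34.
Linear in gain, so extremes are at the endpoints: gain = 2 gives settling = -24; gain = 5 gives settling = -9.

-24 to -9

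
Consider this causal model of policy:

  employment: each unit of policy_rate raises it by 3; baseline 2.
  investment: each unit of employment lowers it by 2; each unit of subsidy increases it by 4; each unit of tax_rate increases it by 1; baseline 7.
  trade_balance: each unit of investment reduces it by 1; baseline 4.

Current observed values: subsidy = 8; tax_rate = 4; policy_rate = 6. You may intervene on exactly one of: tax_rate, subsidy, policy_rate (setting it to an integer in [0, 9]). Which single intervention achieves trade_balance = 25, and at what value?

set subsidy = 2

Intervening on tax_rate: trade_balance = -tax_rate + 5. Reaching 25 requires tax_rate = -20, outside [0, 9].
Intervening on subsidy: with other inputs at their observed values, trade_balance = -4*subsidy + 33. Solving for 25 gives subsidy = 2, within [0, 9].
Intervening on policy_rate: trade_balance = 6*policy_rate - 35. Reaching 25 requires policy_rate = 10, outside [0, 9].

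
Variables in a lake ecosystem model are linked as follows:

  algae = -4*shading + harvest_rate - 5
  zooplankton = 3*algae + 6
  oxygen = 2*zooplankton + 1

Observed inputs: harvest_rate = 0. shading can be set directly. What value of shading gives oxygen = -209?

Substituting into the algae equation gives algae = -4*shading - 5.
So zooplankton = -12*shading - 9.
Substituting into the oxygen equation gives oxygen = -24*shading - 17.
Solve -24*shading - 17 = -209: shading = (-209 + 17) / -24 = 8.

shading = 8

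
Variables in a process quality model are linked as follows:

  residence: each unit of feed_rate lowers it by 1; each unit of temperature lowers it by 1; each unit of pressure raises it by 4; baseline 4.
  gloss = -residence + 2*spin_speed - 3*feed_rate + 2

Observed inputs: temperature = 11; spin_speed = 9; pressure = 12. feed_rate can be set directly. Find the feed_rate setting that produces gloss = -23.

Substituting into the residence equation gives residence = -feed_rate + 41.
Substituting into the gloss equation gives gloss = -2*feed_rate - 21.
Solve -2*feed_rate - 21 = -23: feed_rate = (-23 + 21) / -2 = 1.

feed_rate = 1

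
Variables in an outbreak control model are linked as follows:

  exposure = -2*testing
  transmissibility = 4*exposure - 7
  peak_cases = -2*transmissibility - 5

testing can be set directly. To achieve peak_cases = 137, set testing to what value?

testing = 8

Substituting into the transmissibility equation gives transmissibility = -8*testing - 7.
This gives peak_cases = 16*testing + 9.
Solve 16*testing + 9 = 137: testing = (137 - 9) / 16 = 8.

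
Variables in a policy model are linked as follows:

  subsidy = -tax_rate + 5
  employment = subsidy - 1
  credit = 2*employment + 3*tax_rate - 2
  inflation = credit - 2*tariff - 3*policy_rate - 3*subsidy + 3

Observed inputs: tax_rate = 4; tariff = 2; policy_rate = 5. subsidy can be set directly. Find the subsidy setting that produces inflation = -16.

Intervening on subsidy fixes its value directly, overriding its dependence on tax_rate.
Substituting into the credit equation gives credit = 2*subsidy + 8.
So inflation = -subsidy - 8.
Solve -subsidy - 8 = -16: subsidy = (-16 + 8) / -1 = 8.

subsidy = 8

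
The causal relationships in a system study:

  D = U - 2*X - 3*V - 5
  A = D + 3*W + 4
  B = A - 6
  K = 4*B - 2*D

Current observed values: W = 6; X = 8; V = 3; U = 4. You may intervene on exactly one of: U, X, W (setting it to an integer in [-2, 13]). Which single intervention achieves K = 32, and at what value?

Intervening on U: K = 2*U + 4. Reaching 32 requires U = 14, outside [-2, 13].
Intervening on X: with other inputs at their observed values, K = -4*X + 44. Solving for 32 gives X = 3, within [-2, 13].
Intervening on W: K = 12*W - 60. Reaching 32 requires W = 23/3, not an integer.

set X = 3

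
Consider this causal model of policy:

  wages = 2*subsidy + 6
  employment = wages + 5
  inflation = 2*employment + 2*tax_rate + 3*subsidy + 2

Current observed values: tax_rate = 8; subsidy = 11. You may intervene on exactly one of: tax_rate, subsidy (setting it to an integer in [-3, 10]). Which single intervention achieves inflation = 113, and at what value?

set tax_rate = 6

Intervening on tax_rate: with other inputs at their observed values, inflation = 2*tax_rate + 101. Solving for 113 gives tax_rate = 6, within [-3, 10].
Intervening on subsidy: inflation = 7*subsidy + 40. Reaching 113 requires subsidy = 73/7, not an integer.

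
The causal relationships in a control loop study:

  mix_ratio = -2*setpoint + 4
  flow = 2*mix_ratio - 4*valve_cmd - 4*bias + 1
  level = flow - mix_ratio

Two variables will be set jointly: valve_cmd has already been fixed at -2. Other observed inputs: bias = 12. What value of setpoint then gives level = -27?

With valve_cmd held at -2:
Substituting into the flow equation gives flow = -4*setpoint - 31.
So level = -2*setpoint - 35.
Solve -2*setpoint - 35 = -27: setpoint = (-27 + 35) / -2 = -4.

setpoint = -4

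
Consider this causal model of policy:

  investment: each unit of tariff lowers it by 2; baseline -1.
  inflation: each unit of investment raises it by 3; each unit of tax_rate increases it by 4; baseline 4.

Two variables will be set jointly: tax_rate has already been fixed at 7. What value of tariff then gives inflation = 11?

tariff = 3

With tax_rate held at 7:
Substituting into the inflation equation gives inflation = -6*tariff + 29.
Solve -6*tariff + 29 = 11: tariff = (11 - 29) / -6 = 3.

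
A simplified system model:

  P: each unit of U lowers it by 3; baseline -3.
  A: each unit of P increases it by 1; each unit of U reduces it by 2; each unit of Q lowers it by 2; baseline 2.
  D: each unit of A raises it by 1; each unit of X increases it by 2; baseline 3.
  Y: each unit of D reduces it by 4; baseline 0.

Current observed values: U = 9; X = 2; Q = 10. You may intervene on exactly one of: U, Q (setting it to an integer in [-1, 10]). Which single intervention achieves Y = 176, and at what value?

Intervening on U: with other inputs at their observed values, Y = 20*U + 56. Solving for 176 gives U = 6, within [-1, 10].
Intervening on Q: Y = 8*Q + 156. Reaching 176 requires Q = 5/2, not an integer.

set U = 6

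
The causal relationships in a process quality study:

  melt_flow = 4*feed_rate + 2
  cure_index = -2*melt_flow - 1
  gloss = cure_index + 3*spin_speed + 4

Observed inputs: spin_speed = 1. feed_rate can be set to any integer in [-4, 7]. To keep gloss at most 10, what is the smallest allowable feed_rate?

feed_rate = -1

Substituting into the cure_index equation gives cure_index = -8*feed_rate - 5.
This gives gloss = -8*feed_rate + 2.
Require -8*feed_rate + 2 ≤ 10, so feed_rate ≥ -1.
The smallest integer in [-4, 7] satisfying this is -1.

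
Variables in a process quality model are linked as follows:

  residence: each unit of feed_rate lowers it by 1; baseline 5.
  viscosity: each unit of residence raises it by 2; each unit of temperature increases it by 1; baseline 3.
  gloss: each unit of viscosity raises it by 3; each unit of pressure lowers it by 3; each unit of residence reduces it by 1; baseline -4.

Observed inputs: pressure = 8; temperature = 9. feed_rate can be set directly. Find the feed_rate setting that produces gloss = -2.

feed_rate = 7

Substituting into the viscosity equation gives viscosity = -2*feed_rate + 22.
So gloss = -5*feed_rate + 33.
Solve -5*feed_rate + 33 = -2: feed_rate = (-2 - 33) / -5 = 7.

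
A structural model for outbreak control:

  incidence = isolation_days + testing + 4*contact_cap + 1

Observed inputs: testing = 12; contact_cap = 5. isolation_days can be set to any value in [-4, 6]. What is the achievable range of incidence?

29 to 39

Substituting into the incidence equation gives incidence = isolation_days + 33.
Linear in isolation_days, so extremes are at the endpoints: isolation_days = -4 gives incidence = 29; isolation_days = 6 gives incidence = 39.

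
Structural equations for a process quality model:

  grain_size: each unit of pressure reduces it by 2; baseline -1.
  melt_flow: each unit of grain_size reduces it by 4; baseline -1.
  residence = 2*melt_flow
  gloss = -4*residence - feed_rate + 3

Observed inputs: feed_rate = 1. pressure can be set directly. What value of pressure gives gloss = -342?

Substituting into the melt_flow equation gives melt_flow = 8*pressure + 3.
residence becomes 16*pressure + 6.
Substituting into the gloss equation gives gloss = -64*pressure - 22.
Solve -64*pressure - 22 = -342: pressure = (-342 + 22) / -64 = 5.

pressure = 5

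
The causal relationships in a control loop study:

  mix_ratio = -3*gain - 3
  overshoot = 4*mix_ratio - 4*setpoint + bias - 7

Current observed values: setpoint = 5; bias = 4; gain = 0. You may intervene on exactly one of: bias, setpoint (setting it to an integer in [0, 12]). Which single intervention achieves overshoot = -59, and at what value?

Intervening on bias: overshoot = bias - 39. Reaching -59 requires bias = -20, outside [0, 12].
Intervening on setpoint: with other inputs at their observed values, overshoot = -4*setpoint - 15. Solving for -59 gives setpoint = 11, within [0, 12].

set setpoint = 11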